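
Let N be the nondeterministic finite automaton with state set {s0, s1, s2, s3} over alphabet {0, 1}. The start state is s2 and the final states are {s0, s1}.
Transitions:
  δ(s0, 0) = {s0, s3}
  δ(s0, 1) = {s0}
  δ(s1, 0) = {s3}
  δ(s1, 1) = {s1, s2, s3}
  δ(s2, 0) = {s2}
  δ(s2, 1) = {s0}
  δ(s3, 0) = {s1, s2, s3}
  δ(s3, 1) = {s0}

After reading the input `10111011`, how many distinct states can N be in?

Start: {s2}
read 1: {s0}
read 0: {s0, s3}
read 1: {s0}
read 1: {s0}
read 1: {s0}
read 0: {s0, s3}
read 1: {s0}
read 1: {s0}
Final reachable set {s0} has 1 state.

1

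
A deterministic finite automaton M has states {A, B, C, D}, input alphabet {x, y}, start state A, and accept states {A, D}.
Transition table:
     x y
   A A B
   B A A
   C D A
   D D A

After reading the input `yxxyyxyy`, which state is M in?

A

A --y--> B
B --x--> A
A --x--> A
A --y--> B
B --y--> A
A --x--> A
A --y--> B
B --y--> A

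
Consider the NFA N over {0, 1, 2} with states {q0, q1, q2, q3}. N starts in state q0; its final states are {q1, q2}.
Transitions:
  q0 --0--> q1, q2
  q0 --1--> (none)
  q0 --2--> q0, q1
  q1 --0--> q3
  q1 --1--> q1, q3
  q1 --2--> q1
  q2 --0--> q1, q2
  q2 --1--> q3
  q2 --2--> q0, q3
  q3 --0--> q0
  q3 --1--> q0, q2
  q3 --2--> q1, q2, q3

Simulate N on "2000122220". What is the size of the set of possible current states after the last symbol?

Start: {q0}
read 2: {q0, q1}
read 0: {q1, q2, q3}
read 0: {q0, q1, q2, q3}
read 0: {q0, q1, q2, q3}
read 1: {q0, q1, q2, q3}
read 2: {q0, q1, q2, q3}
read 2: {q0, q1, q2, q3}
read 2: {q0, q1, q2, q3}
read 2: {q0, q1, q2, q3}
read 0: {q0, q1, q2, q3}
Final reachable set {q0, q1, q2, q3} has 4 states.

4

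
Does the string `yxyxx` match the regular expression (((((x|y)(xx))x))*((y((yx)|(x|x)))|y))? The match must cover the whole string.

No split of yxyxx into u·v has ((((x|y)(xx))x))* matching u and ((y((yx)|(x|x)))|y) matching v.

no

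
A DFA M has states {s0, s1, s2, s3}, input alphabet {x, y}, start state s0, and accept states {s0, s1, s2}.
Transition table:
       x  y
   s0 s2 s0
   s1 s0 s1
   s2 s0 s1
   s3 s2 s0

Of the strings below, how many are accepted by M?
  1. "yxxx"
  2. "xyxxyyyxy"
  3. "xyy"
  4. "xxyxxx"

4

"yxxx": accepted
"xyxxyyyxy": accepted
"xyy": accepted
"xxyxxx": accepted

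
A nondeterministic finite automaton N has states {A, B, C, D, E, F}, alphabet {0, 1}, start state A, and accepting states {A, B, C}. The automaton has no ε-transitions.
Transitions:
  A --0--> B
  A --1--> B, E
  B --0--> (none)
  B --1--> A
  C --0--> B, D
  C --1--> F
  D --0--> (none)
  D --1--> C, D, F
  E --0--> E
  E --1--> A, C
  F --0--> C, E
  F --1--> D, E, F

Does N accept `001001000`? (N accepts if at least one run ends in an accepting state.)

Start: {A}
read 0: {B}
read 0: {}
The reachable set is empty and stays empty for the remaining 7 symbols.
Reachable ∩ accepting = {} — empty.

rejected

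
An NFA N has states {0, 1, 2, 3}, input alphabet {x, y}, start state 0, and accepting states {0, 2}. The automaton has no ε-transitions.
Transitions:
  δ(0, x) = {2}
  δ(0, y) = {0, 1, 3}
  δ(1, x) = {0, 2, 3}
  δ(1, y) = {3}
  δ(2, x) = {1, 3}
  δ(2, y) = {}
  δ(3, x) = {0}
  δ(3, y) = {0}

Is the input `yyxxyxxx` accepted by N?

accepted

Start: {0}
read y: {0, 1, 3}
read y: {0, 1, 3}
read x: {0, 2, 3}
read x: {0, 1, 2, 3}
read y: {0, 1, 3}
read x: {0, 2, 3}
read x: {0, 1, 2, 3}
read x: {0, 1, 2, 3}
Reachable ∩ accepting = {0, 2} — nonempty.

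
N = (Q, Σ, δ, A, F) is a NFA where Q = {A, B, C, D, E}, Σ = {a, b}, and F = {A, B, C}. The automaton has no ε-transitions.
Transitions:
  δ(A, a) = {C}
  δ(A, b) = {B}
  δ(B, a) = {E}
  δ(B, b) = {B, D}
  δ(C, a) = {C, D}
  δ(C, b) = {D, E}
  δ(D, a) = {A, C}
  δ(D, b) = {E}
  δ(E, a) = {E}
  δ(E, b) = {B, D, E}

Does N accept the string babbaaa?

accepted

Start: {A}
read b: {B}
read a: {E}
read b: {B, D, E}
read b: {B, D, E}
read a: {A, C, E}
read a: {C, D, E}
read a: {A, C, D, E}
Reachable ∩ accepting = {A, C} — nonempty.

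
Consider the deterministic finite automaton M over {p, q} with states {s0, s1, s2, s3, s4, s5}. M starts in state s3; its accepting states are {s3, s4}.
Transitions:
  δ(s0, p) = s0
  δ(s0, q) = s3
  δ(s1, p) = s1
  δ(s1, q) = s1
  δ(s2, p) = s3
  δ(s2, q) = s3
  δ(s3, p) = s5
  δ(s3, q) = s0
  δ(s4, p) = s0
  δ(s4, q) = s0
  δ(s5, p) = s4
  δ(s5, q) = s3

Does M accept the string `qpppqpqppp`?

s3 --q--> s0
s0 --p--> s0
s0 --p--> s0
s0 --p--> s0
s0 --q--> s3
s3 --p--> s5
s5 --q--> s3
s3 --p--> s5
s5 --p--> s4
s4 --p--> s0
End in state s0, which is not an accepting state.

rejected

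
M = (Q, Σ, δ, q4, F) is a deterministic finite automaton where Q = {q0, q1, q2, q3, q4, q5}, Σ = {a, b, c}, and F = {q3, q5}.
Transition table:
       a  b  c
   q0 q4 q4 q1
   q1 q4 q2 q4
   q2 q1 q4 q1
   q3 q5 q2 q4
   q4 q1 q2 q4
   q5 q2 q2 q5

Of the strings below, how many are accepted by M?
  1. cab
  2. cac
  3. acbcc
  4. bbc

0

cab: rejected
cac: rejected
acbcc: rejected
bbc: rejected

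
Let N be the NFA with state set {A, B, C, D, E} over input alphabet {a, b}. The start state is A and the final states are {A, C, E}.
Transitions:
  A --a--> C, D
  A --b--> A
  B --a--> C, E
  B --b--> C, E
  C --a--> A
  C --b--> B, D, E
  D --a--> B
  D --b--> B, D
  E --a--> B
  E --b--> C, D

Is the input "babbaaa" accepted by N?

Start: {A}
read b: {A}
read a: {C, D}
read b: {B, D, E}
read b: {B, C, D, E}
read a: {A, B, C, E}
read a: {A, B, C, D, E}
read a: {A, B, C, D, E}
Reachable ∩ accepting = {A, C, E} — nonempty.

accepted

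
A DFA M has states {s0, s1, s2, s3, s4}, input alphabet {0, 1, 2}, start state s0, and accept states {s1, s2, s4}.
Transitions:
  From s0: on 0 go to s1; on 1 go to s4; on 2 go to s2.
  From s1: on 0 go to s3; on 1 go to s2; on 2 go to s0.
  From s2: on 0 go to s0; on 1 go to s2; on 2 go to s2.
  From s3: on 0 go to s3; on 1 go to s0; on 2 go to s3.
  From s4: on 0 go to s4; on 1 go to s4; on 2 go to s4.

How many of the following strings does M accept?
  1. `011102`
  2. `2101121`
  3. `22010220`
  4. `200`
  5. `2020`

`011102`: accepted
`2101121`: accepted
`22010220`: accepted
`200`: accepted
`2020`: rejected

4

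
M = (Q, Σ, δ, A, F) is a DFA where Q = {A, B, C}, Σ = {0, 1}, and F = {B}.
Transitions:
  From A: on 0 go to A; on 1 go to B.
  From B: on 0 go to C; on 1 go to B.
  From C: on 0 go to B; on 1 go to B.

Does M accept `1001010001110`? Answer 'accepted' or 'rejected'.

A --1--> B
B --0--> C
C --0--> B
B --1--> B
B --0--> C
C --1--> B
B --0--> C
C --0--> B
B --0--> C
C --1--> B
B --1--> B
B --1--> B
B --0--> C
End in state C, which is not an accepting state.

rejected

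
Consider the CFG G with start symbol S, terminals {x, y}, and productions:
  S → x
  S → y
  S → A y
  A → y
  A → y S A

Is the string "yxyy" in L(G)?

S ⇒ Ay ⇒ ySAy ⇒ yxAy ⇒ yxyy

yes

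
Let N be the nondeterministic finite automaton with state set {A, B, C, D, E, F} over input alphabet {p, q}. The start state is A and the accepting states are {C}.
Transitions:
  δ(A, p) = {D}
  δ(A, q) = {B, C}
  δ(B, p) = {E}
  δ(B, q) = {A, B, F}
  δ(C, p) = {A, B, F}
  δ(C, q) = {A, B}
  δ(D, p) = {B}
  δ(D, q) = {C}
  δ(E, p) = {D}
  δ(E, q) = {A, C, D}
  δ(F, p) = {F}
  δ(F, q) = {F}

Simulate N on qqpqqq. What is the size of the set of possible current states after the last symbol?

4

Start: {A}
read q: {B, C}
read q: {A, B, F}
read p: {D, E, F}
read q: {A, C, D, F}
read q: {A, B, C, F}
read q: {A, B, C, F}
Final reachable set {A, B, C, F} has 4 states.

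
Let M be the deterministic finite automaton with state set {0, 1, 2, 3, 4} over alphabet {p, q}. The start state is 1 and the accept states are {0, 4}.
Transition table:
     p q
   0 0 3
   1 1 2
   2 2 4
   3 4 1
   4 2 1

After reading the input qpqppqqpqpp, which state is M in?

2

1 --q--> 2
2 --p--> 2
2 --q--> 4
4 --p--> 2
2 --p--> 2
2 --q--> 4
4 --q--> 1
1 --p--> 1
1 --q--> 2
2 --p--> 2
2 --p--> 2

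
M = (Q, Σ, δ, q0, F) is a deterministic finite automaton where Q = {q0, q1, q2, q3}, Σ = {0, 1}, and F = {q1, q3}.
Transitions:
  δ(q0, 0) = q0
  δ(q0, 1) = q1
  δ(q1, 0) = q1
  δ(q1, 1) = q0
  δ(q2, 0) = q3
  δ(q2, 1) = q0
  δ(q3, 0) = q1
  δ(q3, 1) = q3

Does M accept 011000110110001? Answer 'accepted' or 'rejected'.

q0 --0--> q0
q0 --1--> q1
q1 --1--> q0
q0 --0--> q0
q0 --0--> q0
q0 --0--> q0
q0 --1--> q1
q1 --1--> q0
q0 --0--> q0
q0 --1--> q1
q1 --1--> q0
q0 --0--> q0
q0 --0--> q0
q0 --0--> q0
q0 --1--> q1
End in state q1, which is an accepting state.

accepted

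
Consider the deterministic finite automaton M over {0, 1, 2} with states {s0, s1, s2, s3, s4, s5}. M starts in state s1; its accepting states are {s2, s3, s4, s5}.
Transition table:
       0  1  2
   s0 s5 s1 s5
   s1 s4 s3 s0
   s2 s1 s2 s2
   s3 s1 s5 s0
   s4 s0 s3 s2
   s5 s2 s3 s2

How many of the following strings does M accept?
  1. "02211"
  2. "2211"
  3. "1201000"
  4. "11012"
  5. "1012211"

4

"02211": accepted
"2211": accepted
"1201000": rejected
"11012": accepted
"1012211": accepted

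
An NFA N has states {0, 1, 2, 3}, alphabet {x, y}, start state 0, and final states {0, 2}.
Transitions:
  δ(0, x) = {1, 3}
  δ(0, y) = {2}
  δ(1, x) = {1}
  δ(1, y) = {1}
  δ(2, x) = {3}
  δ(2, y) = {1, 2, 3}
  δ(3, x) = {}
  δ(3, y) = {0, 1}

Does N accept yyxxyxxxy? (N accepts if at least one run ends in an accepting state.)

Start: {0}
read y: {2}
read y: {1, 2, 3}
read x: {1, 3}
read x: {1}
read y: {1}
read x: {1}
read x: {1}
read x: {1}
read y: {1}
Reachable ∩ accepting = {} — empty.

rejected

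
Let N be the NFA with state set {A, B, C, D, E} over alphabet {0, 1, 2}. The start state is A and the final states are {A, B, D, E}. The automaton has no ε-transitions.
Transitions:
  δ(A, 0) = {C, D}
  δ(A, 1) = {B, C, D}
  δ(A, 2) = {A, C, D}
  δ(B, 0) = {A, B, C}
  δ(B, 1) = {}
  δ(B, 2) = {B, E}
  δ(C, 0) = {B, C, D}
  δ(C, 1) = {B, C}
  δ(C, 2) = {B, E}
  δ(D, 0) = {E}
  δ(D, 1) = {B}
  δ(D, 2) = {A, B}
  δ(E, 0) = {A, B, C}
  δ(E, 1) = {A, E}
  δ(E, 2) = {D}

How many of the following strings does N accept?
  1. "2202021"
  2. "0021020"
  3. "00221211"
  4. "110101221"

"2202021": accepted
"0021020": accepted
"00221211": accepted
"110101221": accepted

4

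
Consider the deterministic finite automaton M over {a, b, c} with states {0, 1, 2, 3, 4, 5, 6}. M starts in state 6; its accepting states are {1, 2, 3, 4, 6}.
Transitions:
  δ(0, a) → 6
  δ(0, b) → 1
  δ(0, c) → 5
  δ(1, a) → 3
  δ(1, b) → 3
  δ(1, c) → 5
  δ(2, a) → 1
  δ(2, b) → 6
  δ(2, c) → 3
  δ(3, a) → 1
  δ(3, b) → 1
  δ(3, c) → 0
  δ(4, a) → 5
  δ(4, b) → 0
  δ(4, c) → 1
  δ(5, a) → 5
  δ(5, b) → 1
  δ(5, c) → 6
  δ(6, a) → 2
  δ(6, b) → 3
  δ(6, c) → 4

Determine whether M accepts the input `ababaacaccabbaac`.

6 --a--> 2
2 --b--> 6
6 --a--> 2
2 --b--> 6
6 --a--> 2
2 --a--> 1
1 --c--> 5
5 --a--> 5
5 --c--> 6
6 --c--> 4
4 --a--> 5
5 --b--> 1
1 --b--> 3
3 --a--> 1
1 --a--> 3
3 --c--> 0
End in state 0, which is not an accepting state.

rejected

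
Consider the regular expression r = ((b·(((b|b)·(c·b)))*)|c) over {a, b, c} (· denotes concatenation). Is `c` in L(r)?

The right alternative c matches c.

yes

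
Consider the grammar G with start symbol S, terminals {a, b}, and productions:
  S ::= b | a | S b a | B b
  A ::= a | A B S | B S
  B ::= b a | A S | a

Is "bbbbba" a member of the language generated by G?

no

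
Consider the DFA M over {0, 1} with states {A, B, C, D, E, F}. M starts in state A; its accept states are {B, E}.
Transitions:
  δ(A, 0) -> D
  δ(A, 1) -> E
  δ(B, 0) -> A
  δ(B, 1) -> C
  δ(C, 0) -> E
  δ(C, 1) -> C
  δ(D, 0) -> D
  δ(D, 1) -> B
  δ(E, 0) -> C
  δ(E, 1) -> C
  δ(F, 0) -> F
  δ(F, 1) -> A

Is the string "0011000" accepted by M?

A --0--> D
D --0--> D
D --1--> B
B --1--> C
C --0--> E
E --0--> C
C --0--> E
End in state E, which is an accepting state.

accepted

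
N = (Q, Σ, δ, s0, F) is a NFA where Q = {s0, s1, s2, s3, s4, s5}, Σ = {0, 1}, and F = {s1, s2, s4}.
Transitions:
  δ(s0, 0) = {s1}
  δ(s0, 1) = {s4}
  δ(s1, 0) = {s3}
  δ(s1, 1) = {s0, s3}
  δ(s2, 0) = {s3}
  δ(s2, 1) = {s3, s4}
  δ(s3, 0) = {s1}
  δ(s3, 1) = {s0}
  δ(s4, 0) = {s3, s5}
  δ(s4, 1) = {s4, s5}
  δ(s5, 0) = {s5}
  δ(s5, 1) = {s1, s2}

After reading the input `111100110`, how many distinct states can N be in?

3

Start: {s0}
read 1: {s4}
read 1: {s4, s5}
read 1: {s1, s2, s4, s5}
read 1: {s0, s1, s2, s3, s4, s5}
read 0: {s1, s3, s5}
read 0: {s1, s3, s5}
read 1: {s0, s1, s2, s3}
read 1: {s0, s3, s4}
read 0: {s1, s3, s5}
Final reachable set {s1, s3, s5} has 3 states.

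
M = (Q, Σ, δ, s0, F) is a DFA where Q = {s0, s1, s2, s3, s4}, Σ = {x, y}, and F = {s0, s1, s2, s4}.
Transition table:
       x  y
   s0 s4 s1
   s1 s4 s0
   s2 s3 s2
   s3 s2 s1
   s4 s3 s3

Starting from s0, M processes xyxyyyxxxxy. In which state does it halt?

s0 --x--> s4
s4 --y--> s3
s3 --x--> s2
s2 --y--> s2
s2 --y--> s2
s2 --y--> s2
s2 --x--> s3
s3 --x--> s2
s2 --x--> s3
s3 --x--> s2
s2 --y--> s2

s2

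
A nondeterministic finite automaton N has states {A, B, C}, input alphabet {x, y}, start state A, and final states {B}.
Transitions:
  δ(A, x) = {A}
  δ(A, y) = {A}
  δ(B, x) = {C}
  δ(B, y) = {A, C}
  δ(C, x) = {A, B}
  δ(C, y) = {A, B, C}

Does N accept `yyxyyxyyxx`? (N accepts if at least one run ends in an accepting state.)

Start: {A}
read y: {A}
read y: {A}
read x: {A}
read y: {A}
read y: {A}
read x: {A}
read y: {A}
read y: {A}
read x: {A}
read x: {A}
Reachable ∩ accepting = {} — empty.

rejected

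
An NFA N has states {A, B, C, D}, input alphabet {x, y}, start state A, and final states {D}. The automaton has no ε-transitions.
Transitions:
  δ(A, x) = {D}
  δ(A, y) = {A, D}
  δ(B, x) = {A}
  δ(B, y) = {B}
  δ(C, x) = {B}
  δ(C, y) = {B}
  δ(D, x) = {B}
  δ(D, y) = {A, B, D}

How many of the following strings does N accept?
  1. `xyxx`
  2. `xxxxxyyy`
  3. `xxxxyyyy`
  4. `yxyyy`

3

`xyxx`: accepted
`xxxxxyyy`: rejected
`xxxxyyyy`: accepted
`yxyyy`: accepted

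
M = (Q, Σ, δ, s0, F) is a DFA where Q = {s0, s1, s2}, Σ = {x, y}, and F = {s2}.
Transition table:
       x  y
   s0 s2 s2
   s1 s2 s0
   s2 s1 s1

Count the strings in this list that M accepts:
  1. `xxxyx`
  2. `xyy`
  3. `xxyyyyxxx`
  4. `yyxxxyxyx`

`xxxyx`: accepted
`xyy`: rejected
`xxyyyyxxx`: accepted
`yyxxxyxyx`: accepted

3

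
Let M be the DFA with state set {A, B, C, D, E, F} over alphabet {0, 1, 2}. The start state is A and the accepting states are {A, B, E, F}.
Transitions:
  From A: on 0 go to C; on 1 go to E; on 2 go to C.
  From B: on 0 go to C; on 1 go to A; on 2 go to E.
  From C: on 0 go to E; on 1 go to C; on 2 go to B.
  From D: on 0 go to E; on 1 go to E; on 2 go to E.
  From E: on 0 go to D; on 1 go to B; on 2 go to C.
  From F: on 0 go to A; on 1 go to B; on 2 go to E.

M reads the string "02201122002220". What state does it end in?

A --0--> C
C --2--> B
B --2--> E
E --0--> D
D --1--> E
E --1--> B
B --2--> E
E --2--> C
C --0--> E
E --0--> D
D --2--> E
E --2--> C
C --2--> B
B --0--> C

C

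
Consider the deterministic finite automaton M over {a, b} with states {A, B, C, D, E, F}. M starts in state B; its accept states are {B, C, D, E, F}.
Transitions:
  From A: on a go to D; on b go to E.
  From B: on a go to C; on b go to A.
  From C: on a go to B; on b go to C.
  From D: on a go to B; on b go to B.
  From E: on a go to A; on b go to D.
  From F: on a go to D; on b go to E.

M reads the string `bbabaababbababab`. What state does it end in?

C

B --b--> A
A --b--> E
E --a--> A
A --b--> E
E --a--> A
A --a--> D
D --b--> B
B --a--> C
C --b--> C
C --b--> C
C --a--> B
B --b--> A
A --a--> D
D --b--> B
B --a--> C
C --b--> C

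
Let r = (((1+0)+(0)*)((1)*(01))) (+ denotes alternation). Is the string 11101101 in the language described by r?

No split of 11101101 into u·v has ((1+0)+(0)*) matching u and ((1)*(01)) matching v.

no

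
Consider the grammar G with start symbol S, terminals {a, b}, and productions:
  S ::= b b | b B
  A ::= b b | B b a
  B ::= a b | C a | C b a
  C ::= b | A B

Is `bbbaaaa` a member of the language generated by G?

no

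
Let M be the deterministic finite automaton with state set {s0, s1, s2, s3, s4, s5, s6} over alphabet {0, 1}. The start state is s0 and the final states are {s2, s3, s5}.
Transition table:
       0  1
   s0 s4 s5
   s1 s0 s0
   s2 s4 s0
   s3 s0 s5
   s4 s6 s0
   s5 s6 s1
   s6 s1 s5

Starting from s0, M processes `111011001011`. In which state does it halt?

s5

s0 --1--> s5
s5 --1--> s1
s1 --1--> s0
s0 --0--> s4
s4 --1--> s0
s0 --1--> s5
s5 --0--> s6
s6 --0--> s1
s1 --1--> s0
s0 --0--> s4
s4 --1--> s0
s0 --1--> s5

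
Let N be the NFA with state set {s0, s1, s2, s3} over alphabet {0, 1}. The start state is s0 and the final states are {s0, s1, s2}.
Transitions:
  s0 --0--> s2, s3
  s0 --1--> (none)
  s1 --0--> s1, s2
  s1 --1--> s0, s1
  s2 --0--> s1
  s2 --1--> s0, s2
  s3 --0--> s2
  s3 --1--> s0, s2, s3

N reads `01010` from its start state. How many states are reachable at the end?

Start: {s0}
read 0: {s2, s3}
read 1: {s0, s2, s3}
read 0: {s1, s2, s3}
read 1: {s0, s1, s2, s3}
read 0: {s1, s2, s3}
Final reachable set {s1, s2, s3} has 3 states.

3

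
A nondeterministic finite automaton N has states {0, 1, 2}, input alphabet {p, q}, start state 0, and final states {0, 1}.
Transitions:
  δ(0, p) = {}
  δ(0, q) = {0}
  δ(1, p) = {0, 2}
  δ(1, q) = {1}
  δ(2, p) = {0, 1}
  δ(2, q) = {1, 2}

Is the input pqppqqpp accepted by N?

rejected

Start: {0}
read p: {}
The reachable set is empty and stays empty for the remaining 7 symbols.
Reachable ∩ accepting = {} — empty.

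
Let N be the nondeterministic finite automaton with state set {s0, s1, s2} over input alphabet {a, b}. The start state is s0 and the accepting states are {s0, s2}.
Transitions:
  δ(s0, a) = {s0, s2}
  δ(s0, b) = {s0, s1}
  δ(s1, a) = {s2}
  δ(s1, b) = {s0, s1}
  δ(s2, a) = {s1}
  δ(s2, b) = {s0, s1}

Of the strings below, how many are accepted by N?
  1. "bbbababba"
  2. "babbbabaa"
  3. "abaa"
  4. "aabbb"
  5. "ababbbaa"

"bbbababba": accepted
"babbbabaa": accepted
"abaa": accepted
"aabbb": accepted
"ababbbaa": accepted

5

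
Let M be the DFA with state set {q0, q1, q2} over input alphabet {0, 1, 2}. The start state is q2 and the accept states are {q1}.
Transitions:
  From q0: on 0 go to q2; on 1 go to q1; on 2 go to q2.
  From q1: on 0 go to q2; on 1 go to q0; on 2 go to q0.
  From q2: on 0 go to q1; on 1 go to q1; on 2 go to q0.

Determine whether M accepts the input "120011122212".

q2 --1--> q1
q1 --2--> q0
q0 --0--> q2
q2 --0--> q1
q1 --1--> q0
q0 --1--> q1
q1 --1--> q0
q0 --2--> q2
q2 --2--> q0
q0 --2--> q2
q2 --1--> q1
q1 --2--> q0
End in state q0, which is not an accepting state.

rejected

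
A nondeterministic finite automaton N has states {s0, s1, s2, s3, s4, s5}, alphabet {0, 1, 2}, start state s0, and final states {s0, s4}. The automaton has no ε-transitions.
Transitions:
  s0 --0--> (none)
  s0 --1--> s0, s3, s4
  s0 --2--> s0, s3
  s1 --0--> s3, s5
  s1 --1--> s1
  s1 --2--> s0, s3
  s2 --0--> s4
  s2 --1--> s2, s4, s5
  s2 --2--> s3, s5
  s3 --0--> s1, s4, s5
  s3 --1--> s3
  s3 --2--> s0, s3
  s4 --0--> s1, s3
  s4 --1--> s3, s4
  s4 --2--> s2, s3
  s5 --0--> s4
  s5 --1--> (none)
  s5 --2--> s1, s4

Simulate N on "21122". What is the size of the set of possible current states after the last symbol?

3

Start: {s0}
read 2: {s0, s3}
read 1: {s0, s3, s4}
read 1: {s0, s3, s4}
read 2: {s0, s2, s3}
read 2: {s0, s3, s5}
Final reachable set {s0, s3, s5} has 3 states.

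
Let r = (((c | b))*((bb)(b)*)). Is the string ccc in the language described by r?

no

No split of ccc into u·v has ((c|b))* matching u and ((bb)(b)*) matching v.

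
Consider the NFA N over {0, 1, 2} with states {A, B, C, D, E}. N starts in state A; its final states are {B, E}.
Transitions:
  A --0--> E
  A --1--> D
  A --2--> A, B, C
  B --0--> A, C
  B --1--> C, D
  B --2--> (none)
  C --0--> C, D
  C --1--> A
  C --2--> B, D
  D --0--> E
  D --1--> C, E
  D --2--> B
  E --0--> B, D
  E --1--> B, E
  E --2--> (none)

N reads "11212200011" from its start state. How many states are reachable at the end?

Start: {A}
read 1: {D}
read 1: {C, E}
read 2: {B, D}
read 1: {C, D, E}
read 2: {B, D}
read 2: {B}
read 0: {A, C}
read 0: {C, D, E}
read 0: {B, C, D, E}
read 1: {A, B, C, D, E}
read 1: {A, B, C, D, E}
Final reachable set {A, B, C, D, E} has 5 states.

5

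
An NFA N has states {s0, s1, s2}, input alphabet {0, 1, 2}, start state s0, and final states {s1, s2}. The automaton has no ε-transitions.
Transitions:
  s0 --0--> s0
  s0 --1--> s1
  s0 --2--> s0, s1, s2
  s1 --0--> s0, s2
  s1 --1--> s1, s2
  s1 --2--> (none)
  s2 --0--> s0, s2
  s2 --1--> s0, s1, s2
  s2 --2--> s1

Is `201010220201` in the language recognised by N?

accepted

Start: {s0}
read 2: {s0, s1, s2}
read 0: {s0, s2}
read 1: {s0, s1, s2}
read 0: {s0, s2}
read 1: {s0, s1, s2}
read 0: {s0, s2}
read 2: {s0, s1, s2}
read 2: {s0, s1, s2}
read 0: {s0, s2}
read 2: {s0, s1, s2}
read 0: {s0, s2}
read 1: {s0, s1, s2}
Reachable ∩ accepting = {s1, s2} — nonempty.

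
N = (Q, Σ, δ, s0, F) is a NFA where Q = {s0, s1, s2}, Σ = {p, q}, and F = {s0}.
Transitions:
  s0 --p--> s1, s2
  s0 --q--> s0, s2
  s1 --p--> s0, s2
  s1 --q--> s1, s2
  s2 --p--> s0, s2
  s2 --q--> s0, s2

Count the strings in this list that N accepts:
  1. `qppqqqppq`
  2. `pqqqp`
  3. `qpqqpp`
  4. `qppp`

4

`qppqqqppq`: accepted
`pqqqp`: accepted
`qpqqpp`: accepted
`qppp`: accepted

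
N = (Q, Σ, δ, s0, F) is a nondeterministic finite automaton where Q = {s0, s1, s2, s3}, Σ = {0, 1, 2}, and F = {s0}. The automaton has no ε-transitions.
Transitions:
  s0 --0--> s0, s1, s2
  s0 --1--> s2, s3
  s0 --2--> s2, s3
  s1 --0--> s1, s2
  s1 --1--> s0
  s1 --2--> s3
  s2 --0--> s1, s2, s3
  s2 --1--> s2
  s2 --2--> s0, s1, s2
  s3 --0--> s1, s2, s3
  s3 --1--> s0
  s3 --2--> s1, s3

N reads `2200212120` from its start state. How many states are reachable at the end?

4

Start: {s0}
read 2: {s2, s3}
read 2: {s0, s1, s2, s3}
read 0: {s0, s1, s2, s3}
read 0: {s0, s1, s2, s3}
read 2: {s0, s1, s2, s3}
read 1: {s0, s2, s3}
read 2: {s0, s1, s2, s3}
read 1: {s0, s2, s3}
read 2: {s0, s1, s2, s3}
read 0: {s0, s1, s2, s3}
Final reachable set {s0, s1, s2, s3} has 4 states.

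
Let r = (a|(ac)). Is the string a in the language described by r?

The left alternative a matches a.

yes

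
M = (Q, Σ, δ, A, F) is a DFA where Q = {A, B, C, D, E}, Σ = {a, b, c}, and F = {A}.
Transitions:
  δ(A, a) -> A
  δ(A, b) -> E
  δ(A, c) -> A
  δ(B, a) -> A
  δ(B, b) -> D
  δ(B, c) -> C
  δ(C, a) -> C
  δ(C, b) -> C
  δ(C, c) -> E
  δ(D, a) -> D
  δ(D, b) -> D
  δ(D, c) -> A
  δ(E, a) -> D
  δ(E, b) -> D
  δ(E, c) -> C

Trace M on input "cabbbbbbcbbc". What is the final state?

A

A --c--> A
A --a--> A
A --b--> E
E --b--> D
D --b--> D
D --b--> D
D --b--> D
D --b--> D
D --c--> A
A --b--> E
E --b--> D
D --c--> A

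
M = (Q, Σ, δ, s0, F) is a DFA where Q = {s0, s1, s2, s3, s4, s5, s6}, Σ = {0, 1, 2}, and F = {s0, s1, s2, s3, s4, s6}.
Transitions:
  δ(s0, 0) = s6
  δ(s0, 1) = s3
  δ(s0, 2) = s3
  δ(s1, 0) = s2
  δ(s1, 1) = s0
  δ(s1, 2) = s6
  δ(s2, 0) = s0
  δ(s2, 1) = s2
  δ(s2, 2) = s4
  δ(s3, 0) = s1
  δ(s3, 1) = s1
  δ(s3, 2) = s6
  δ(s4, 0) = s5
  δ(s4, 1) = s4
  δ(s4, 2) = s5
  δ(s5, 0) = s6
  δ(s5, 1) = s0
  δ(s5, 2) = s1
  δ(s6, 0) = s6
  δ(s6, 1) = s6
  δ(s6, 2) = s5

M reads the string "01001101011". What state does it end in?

s6

s0 --0--> s6
s6 --1--> s6
s6 --0--> s6
s6 --0--> s6
s6 --1--> s6
s6 --1--> s6
s6 --0--> s6
s6 --1--> s6
s6 --0--> s6
s6 --1--> s6
s6 --1--> s6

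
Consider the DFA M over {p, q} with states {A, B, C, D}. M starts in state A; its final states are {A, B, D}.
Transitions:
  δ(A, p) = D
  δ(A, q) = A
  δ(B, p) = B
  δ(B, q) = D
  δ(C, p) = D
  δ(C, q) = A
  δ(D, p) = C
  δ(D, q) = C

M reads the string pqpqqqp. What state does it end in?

A --p--> D
D --q--> C
C --p--> D
D --q--> C
C --q--> A
A --q--> A
A --p--> D

D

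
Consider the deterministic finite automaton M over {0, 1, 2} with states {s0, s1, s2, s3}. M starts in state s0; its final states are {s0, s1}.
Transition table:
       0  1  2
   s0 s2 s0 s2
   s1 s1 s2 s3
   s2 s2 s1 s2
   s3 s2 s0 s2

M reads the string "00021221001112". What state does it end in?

s0 --0--> s2
s2 --0--> s2
s2 --0--> s2
s2 --2--> s2
s2 --1--> s1
s1 --2--> s3
s3 --2--> s2
s2 --1--> s1
s1 --0--> s1
s1 --0--> s1
s1 --1--> s2
s2 --1--> s1
s1 --1--> s2
s2 --2--> s2

s2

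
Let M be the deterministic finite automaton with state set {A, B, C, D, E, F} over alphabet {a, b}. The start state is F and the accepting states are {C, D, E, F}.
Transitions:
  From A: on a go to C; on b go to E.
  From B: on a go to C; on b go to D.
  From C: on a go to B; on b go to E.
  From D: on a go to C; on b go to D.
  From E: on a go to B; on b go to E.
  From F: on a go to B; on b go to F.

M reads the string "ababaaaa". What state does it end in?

F --a--> B
B --b--> D
D --a--> C
C --b--> E
E --a--> B
B --a--> C
C --a--> B
B --a--> C

C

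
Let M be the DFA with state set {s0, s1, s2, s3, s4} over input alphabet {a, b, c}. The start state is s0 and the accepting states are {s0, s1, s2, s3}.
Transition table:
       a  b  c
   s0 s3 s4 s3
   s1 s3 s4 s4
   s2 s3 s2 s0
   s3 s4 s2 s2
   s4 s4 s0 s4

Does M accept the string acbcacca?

accepted

s0 --a--> s3
s3 --c--> s2
s2 --b--> s2
s2 --c--> s0
s0 --a--> s3
s3 --c--> s2
s2 --c--> s0
s0 --a--> s3
End in state s3, which is an accepting state.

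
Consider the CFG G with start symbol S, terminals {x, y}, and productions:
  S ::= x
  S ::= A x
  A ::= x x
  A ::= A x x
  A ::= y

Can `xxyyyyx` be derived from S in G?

no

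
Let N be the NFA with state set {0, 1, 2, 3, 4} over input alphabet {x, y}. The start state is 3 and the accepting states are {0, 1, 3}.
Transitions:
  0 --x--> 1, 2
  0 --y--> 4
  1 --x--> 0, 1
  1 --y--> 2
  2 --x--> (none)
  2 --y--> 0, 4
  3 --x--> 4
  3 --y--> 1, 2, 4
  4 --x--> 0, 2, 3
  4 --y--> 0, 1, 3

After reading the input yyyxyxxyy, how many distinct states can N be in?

Start: {3}
read y: {1, 2, 4}
read y: {0, 1, 2, 3, 4}
read y: {0, 1, 2, 3, 4}
read x: {0, 1, 2, 3, 4}
read y: {0, 1, 2, 3, 4}
read x: {0, 1, 2, 3, 4}
read x: {0, 1, 2, 3, 4}
read y: {0, 1, 2, 3, 4}
read y: {0, 1, 2, 3, 4}
Final reachable set {0, 1, 2, 3, 4} has 5 states.

5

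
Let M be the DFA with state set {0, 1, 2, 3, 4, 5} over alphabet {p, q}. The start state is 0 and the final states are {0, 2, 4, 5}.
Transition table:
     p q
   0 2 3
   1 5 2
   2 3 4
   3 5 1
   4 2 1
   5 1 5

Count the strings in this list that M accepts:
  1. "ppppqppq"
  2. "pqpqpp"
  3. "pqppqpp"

"ppppqppq": accepted
"pqpqpp": rejected
"pqppqpp": rejected

1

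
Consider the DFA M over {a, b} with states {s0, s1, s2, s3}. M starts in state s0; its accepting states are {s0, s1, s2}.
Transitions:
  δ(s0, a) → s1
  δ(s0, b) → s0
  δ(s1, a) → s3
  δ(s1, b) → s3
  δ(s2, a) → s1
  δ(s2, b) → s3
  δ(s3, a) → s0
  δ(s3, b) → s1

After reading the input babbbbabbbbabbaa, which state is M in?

s3

s0 --b--> s0
s0 --a--> s1
s1 --b--> s3
s3 --b--> s1
s1 --b--> s3
s3 --b--> s1
s1 --a--> s3
s3 --b--> s1
s1 --b--> s3
s3 --b--> s1
s1 --b--> s3
s3 --a--> s0
s0 --b--> s0
s0 --b--> s0
s0 --a--> s1
s1 --a--> s3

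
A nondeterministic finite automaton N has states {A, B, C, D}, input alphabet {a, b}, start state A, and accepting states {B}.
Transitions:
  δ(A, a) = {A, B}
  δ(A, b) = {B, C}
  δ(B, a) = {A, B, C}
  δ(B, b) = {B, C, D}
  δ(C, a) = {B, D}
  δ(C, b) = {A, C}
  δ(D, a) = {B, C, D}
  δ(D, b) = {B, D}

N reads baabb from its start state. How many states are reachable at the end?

Start: {A}
read b: {B, C}
read a: {A, B, C, D}
read a: {A, B, C, D}
read b: {A, B, C, D}
read b: {A, B, C, D}
Final reachable set {A, B, C, D} has 4 states.

4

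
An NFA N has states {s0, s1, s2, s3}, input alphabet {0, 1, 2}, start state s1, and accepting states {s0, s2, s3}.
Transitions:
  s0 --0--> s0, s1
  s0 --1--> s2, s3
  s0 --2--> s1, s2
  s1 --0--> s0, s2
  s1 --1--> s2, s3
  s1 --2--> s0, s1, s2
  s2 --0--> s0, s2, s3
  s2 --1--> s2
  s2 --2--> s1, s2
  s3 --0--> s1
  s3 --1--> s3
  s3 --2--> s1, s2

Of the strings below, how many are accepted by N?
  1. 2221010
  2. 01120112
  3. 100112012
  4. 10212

2221010: accepted
01120112: accepted
100112012: accepted
10212: accepted

4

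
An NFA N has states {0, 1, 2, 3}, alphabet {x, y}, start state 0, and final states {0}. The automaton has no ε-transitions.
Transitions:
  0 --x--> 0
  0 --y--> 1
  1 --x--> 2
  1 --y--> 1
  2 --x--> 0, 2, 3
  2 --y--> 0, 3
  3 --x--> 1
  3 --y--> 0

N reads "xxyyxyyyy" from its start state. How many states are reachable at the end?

Start: {0}
read x: {0}
read x: {0}
read y: {1}
read y: {1}
read x: {2}
read y: {0, 3}
read y: {0, 1}
read y: {1}
read y: {1}
Final reachable set {1} has 1 state.

1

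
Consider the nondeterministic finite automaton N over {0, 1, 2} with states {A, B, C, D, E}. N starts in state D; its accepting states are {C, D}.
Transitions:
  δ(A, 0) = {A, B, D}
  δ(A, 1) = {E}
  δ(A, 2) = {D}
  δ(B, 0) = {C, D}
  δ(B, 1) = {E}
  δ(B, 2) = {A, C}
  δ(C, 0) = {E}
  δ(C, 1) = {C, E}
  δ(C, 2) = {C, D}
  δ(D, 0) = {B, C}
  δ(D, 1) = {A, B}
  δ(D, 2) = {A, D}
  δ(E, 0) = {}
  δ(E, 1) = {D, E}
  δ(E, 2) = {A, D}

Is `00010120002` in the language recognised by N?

Start: {D}
read 0: {B, C}
read 0: {C, D, E}
read 0: {B, C, E}
read 1: {C, D, E}
read 0: {B, C, E}
read 1: {C, D, E}
read 2: {A, C, D}
read 0: {A, B, C, D, E}
read 0: {A, B, C, D, E}
read 0: {A, B, C, D, E}
read 2: {A, C, D}
Reachable ∩ accepting = {C, D} — nonempty.

accepted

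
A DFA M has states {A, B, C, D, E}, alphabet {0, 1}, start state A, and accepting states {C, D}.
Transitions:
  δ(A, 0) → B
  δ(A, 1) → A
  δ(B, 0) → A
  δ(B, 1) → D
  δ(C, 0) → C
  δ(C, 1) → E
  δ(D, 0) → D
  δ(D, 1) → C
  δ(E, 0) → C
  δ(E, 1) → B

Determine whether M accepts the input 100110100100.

accepted

A --1--> A
A --0--> B
B --0--> A
A --1--> A
A --1--> A
A --0--> B
B --1--> D
D --0--> D
D --0--> D
D --1--> C
C --0--> C
C --0--> C
End in state C, which is an accepting state.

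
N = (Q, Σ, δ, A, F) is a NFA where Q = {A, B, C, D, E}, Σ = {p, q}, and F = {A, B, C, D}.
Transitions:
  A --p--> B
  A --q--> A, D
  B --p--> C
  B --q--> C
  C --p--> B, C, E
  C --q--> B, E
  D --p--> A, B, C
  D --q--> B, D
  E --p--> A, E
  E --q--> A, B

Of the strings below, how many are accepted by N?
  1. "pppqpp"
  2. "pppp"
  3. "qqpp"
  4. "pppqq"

"pppqpp": accepted
"pppp": accepted
"qqpp": accepted
"pppqq": accepted

4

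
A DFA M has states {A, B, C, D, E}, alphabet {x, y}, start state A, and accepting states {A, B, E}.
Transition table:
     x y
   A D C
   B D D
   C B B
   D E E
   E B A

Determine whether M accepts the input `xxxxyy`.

accepted

A --x--> D
D --x--> E
E --x--> B
B --x--> D
D --y--> E
E --y--> A
End in state A, which is an accepting state.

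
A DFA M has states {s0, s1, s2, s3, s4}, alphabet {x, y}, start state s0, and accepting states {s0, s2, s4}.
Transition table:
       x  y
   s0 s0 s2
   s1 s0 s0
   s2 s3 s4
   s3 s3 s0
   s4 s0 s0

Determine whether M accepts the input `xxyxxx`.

s0 --x--> s0
s0 --x--> s0
s0 --y--> s2
s2 --x--> s3
s3 --x--> s3
s3 --x--> s3
End in state s3, which is not an accepting state.

rejected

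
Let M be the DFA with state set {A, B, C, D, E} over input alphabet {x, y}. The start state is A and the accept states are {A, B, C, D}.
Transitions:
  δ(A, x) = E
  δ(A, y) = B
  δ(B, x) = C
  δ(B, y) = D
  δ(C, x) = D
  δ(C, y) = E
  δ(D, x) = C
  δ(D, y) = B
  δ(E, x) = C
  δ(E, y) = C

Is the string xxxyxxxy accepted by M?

rejected

A --x--> E
E --x--> C
C --x--> D
D --y--> B
B --x--> C
C --x--> D
D --x--> C
C --y--> E
End in state E, which is not an accepting state.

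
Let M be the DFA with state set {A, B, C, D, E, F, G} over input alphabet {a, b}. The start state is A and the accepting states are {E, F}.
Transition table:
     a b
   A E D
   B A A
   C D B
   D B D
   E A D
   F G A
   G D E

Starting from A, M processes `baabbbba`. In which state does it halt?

A --b--> D
D --a--> B
B --a--> A
A --b--> D
D --b--> D
D --b--> D
D --b--> D
D --a--> B

B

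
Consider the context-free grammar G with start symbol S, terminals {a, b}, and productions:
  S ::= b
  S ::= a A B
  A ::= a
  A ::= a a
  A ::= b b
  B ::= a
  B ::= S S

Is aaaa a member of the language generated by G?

S ⇒ aAB ⇒ aaaB ⇒ aaaa

yes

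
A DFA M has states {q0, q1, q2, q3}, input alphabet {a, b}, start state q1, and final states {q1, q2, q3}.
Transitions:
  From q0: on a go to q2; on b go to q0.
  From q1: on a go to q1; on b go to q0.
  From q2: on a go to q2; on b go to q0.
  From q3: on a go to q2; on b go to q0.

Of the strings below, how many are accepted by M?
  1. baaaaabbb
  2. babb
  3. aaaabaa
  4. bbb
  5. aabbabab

baaaaabbb: rejected
babb: rejected
aaaabaa: accepted
bbb: rejected
aabbabab: rejected

1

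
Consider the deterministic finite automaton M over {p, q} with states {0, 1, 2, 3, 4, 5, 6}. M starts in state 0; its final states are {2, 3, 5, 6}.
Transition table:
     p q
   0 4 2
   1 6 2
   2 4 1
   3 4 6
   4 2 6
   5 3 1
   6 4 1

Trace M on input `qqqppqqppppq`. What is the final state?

0 --q--> 2
2 --q--> 1
1 --q--> 2
2 --p--> 4
4 --p--> 2
2 --q--> 1
1 --q--> 2
2 --p--> 4
4 --p--> 2
2 --p--> 4
4 --p--> 2
2 --q--> 1

1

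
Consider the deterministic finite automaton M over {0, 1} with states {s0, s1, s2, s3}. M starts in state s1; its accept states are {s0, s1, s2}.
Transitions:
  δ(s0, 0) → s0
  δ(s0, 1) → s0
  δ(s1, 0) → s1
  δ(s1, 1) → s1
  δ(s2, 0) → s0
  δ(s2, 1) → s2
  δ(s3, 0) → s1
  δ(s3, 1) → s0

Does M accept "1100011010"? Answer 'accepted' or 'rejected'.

s1 --1--> s1
s1 --1--> s1
s1 --0--> s1
s1 --0--> s1
s1 --0--> s1
s1 --1--> s1
s1 --1--> s1
s1 --0--> s1
s1 --1--> s1
s1 --0--> s1
End in state s1, which is an accepting state.

accepted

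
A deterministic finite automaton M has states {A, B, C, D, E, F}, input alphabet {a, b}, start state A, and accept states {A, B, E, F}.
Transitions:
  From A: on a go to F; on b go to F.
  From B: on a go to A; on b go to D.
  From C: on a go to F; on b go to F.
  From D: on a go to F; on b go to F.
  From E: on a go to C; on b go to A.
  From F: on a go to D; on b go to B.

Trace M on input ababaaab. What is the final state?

A --a--> F
F --b--> B
B --a--> A
A --b--> F
F --a--> D
D --a--> F
F --a--> D
D --b--> F

F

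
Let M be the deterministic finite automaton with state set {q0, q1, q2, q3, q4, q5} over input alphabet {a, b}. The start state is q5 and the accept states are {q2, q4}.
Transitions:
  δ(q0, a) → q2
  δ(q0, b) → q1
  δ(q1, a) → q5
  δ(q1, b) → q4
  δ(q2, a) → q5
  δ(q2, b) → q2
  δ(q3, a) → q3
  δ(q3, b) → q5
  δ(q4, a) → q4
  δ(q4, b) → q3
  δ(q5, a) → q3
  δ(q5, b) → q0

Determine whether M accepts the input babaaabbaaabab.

q5 --b--> q0
q0 --a--> q2
q2 --b--> q2
q2 --a--> q5
q5 --a--> q3
q3 --a--> q3
q3 --b--> q5
q5 --b--> q0
q0 --a--> q2
q2 --a--> q5
q5 --a--> q3
q3 --b--> q5
q5 --a--> q3
q3 --b--> q5
End in state q5, which is not an accepting state.

rejected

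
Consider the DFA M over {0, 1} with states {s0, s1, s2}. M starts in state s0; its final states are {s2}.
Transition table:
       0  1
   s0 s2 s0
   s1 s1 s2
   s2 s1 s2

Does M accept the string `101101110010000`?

s0 --1--> s0
s0 --0--> s2
s2 --1--> s2
s2 --1--> s2
s2 --0--> s1
s1 --1--> s2
s2 --1--> s2
s2 --1--> s2
s2 --0--> s1
s1 --0--> s1
s1 --1--> s2
s2 --0--> s1
s1 --0--> s1
s1 --0--> s1
s1 --0--> s1
End in state s1, which is not an accepting state.

rejected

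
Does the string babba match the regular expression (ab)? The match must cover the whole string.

No split of babba into u·v has a matching u and b matching v.

no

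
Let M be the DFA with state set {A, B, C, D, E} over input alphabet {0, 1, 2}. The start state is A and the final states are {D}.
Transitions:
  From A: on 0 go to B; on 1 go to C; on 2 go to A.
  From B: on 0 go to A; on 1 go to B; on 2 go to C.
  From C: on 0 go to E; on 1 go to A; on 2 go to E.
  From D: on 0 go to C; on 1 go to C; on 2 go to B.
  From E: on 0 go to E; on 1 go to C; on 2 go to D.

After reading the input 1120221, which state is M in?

A --1--> C
C --1--> A
A --2--> A
A --0--> B
B --2--> C
C --2--> E
E --1--> C

C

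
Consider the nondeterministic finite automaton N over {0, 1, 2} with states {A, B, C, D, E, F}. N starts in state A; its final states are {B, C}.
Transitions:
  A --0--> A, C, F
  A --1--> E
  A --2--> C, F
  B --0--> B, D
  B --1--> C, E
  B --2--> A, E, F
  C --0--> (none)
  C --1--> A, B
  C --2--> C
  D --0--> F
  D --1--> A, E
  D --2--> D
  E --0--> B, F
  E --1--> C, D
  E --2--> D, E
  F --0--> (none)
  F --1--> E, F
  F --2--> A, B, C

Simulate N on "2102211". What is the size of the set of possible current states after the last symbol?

Start: {A}
read 2: {C, F}
read 1: {A, B, E, F}
read 0: {A, B, C, D, F}
read 2: {A, B, C, D, E, F}
read 2: {A, B, C, D, E, F}
read 1: {A, B, C, D, E, F}
read 1: {A, B, C, D, E, F}
Final reachable set {A, B, C, D, E, F} has 6 states.

6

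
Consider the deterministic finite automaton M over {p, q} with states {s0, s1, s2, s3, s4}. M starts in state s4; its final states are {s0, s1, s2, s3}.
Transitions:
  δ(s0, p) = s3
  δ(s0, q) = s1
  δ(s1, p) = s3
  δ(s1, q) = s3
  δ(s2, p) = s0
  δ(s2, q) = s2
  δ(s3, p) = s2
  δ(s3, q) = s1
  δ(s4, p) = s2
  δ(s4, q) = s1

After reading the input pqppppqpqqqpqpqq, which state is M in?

s4 --p--> s2
s2 --q--> s2
s2 --p--> s0
s0 --p--> s3
s3 --p--> s2
s2 --p--> s0
s0 --q--> s1
s1 --p--> s3
s3 --q--> s1
s1 --q--> s3
s3 --q--> s1
s1 --p--> s3
s3 --q--> s1
s1 --p--> s3
s3 --q--> s1
s1 --q--> s3

s3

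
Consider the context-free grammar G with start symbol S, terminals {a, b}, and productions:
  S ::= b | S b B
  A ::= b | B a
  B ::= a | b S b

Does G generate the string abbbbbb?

no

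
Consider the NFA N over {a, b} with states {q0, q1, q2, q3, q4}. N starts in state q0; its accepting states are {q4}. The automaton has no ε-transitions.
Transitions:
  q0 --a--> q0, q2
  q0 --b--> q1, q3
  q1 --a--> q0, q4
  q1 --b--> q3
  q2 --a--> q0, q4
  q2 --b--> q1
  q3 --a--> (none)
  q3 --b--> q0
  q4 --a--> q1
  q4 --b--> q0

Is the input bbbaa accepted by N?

Start: {q0}
read b: {q1, q3}
read b: {q0, q3}
read b: {q0, q1, q3}
read a: {q0, q2, q4}
read a: {q0, q1, q2, q4}
Reachable ∩ accepting = {q4} — nonempty.

accepted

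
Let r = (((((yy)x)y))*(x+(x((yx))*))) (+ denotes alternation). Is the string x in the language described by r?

yes

Split as ε·x: ((((yy)x)y))* matches ε and (x+(x((yx))*)) matches x.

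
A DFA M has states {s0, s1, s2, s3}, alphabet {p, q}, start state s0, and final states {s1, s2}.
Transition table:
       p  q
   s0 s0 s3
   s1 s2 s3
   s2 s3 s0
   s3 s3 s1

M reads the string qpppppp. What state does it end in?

s0 --q--> s3
s3 --p--> s3
s3 --p--> s3
s3 --p--> s3
s3 --p--> s3
s3 --p--> s3
s3 --p--> s3

s3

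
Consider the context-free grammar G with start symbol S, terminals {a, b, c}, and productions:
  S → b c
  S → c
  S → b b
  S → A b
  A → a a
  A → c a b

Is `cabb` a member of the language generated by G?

S ⇒ Ab ⇒ cabb

yes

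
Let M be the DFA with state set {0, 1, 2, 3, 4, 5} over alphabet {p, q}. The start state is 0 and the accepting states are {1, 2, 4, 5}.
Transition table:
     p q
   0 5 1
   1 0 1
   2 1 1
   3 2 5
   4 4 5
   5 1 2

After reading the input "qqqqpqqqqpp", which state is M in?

0 --q--> 1
1 --q--> 1
1 --q--> 1
1 --q--> 1
1 --p--> 0
0 --q--> 1
1 --q--> 1
1 --q--> 1
1 --q--> 1
1 --p--> 0
0 --p--> 5

5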